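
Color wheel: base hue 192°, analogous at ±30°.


Base hue: 192°
Left analog: (192 - 30) mod 360 = 162°
Right analog: (192 + 30) mod 360 = 222°
Analogous hues = 162° and 222°


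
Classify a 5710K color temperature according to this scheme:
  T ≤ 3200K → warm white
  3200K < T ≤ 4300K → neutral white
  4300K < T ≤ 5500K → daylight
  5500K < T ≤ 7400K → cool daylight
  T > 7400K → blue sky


Temperature: 5710K
5500K < 5710K ≤ 7400K → cool daylight
Classification: cool daylight


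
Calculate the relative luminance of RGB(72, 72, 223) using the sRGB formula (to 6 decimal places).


Linearize each channel (sRGB transfer function): c = v/255; c_lin = c/12.92 if c ≤ 0.04045, else ((c+0.055)/1.055)^2.4
  R: 72/255 ≈ 0.282353 > 0.04045 → ((0.282353+0.055)/1.055)^2.4 ≈ 0.064803
  G: 72/255 ≈ 0.282353 > 0.04045 → ((0.282353+0.055)/1.055)^2.4 ≈ 0.064803
  B: 223/255 ≈ 0.874510 > 0.04045 → ((0.874510+0.055)/1.055)^2.4 ≈ 0.737910
R_lin = 0.064803, G_lin = 0.064803, B_lin = 0.737910
L = 0.2126×R + 0.7152×G + 0.0722×B
L = 0.2126×0.064803 + 0.7152×0.064803 + 0.0722×0.737910
L ≈ 0.113402


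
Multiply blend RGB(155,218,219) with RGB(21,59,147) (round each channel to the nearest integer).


Multiply: C = A×B/255, rounded to nearest integer
R: 155×21/255 = 3255/255 ≈ 12.765 → 13
G: 218×59/255 = 12862/255 ≈ 50.439 → 50
B: 219×147/255 = 32193/255 ≈ 126.247 → 126
= RGB(13, 50, 126)


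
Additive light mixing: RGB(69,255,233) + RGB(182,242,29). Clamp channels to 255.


Additive: each channel = min(255, C₁+C₂)
R: 69+182 = 251 → 251
G: 255+242 = 497 → 255
B: 233+29 = 262 → 255
= RGB(251, 255, 255)


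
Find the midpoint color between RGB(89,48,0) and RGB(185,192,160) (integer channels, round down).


Midpoint: each channel = ⌊(C₁+C₂)/2⌋
R: ⌊(89+185)/2⌋ = 137
G: ⌊(48+192)/2⌋ = 120
B: ⌊(0+160)/2⌋ = 80
= RGB(137, 120, 80)


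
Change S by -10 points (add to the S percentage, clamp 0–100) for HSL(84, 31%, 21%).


Original S = 31%
Adjustment = -10 percentage points
New S = 31 + (-10) = 21
Clamp to [0, 100] → 21
= HSL(84°, 21%, 21%)


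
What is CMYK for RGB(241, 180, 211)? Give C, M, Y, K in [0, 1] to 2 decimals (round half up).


R'=241/255≈0.9451, G'=180/255≈0.7059, B'=211/255≈0.8275
K = 1 - max(R',G',B') = 1 - 241/255 = 14/255 = 0.05490… → 0.05
(1-R'-K)/(1-K) simplifies to (max-R)/max with max = 241:
C = (241-241)/241 = 0/241 = 0 → 0.00
M = (241-180)/241 = 61/241 = 0.25311… → 0.25
Y = (241-211)/241 = 30/241 = 0.12448… → 0.12
= CMYK(0.00, 0.25, 0.12, 0.05)


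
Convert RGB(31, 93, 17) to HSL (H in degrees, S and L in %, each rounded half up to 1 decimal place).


Normalize: R'=31/255≈0.1216, G'=93/255≈0.3647, B'=17/255≈0.0667
Max=93/255, Min=17/255, Δ=Max-Min=76/255
L = (Max+Min)/2 = (93+17)/510 = 110/510 = 0.21568… → L = 21.6%
L ≤ 0.5 → S = Δ/(Max+Min) = 76/(93+17) = 76/110 = 0.69090… → S = 69.1%
(the 1/255 factors cancel in S and H, so raw channel differences can be used)
Max is G' → H = 60 × ((B-R)/Δ + 2) = 60 × ((17-31)/76 + 2)
  -14/76 + 2 = -0.1842… + 2 = 1.8157…
  H = 60 × 1.8157… = 108.947…° → H = 108.9°
= HSL(108.9°, 69.1%, 21.6%)


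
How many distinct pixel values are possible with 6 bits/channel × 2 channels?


Total bits = 6 bits/channel × 2 channels = 12 bits
Distinct pixel values = 2^12
= 4,096 pixel values


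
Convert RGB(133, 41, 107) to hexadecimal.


R = 133 → 85 (hex)
G = 41 → 29 (hex)
B = 107 → 6B (hex)
Hex = #85296B


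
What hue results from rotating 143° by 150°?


New hue = (H + rotation) mod 360
New hue = (143 + 150) mod 360
= 293 mod 360
= 293°


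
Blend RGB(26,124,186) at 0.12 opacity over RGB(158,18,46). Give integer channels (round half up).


C = α×F + (1-α)×B, with 1-α = 0.88
R: 0.12×26 + 0.88×158 = 3.12 + 139.04 = 142.16 → 142
G: 0.12×124 + 0.88×18 = 14.88 + 15.84 = 30.72 → 31
B: 0.12×186 + 0.88×46 = 22.32 + 40.48 = 62.80 → 63
= RGB(142, 31, 63)


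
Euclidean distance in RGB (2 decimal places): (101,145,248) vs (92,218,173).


d = √[(R₁-R₂)² + (G₁-G₂)² + (B₁-B₂)²]
d = √[(101-92)² + (145-218)² + (248-173)²]
d = √[81 + 5329 + 5625]
d = √11035
d ≈ 105.05


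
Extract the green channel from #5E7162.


Color: #5E7162
R = 5E = 94
G = 71 = 113
B = 62 = 98
Green = 113


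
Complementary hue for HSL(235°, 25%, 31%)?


Complement = opposite side of color wheel = hue + 180°
H' = (235 + 180) mod 360 = 55°
S and L unchanged.
= HSL(55°, 25%, 31%)


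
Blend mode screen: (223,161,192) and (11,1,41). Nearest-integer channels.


Screen: C = 255 - (255-A)×(255-B)/255, rounded to nearest integer
R: 255 - (255-223)×(255-11)/255 = 255 - 7808/255 ≈ 255 - 30.620 = 224.380 → 224
G: 255 - (255-161)×(255-1)/255 = 255 - 23876/255 ≈ 255 - 93.631 = 161.369 → 161
B: 255 - (255-192)×(255-41)/255 = 255 - 13482/255 ≈ 255 - 52.871 = 202.129 → 202
= RGB(224, 161, 202)


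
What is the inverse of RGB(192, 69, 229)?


Invert: (255-R, 255-G, 255-B)
R: 255-192 = 63
G: 255-69 = 186
B: 255-229 = 26
= RGB(63, 186, 26)


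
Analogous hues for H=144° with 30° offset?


Base hue: 144°
Left analog: (144 - 30) mod 360 = 114°
Right analog: (144 + 30) mod 360 = 174°
Analogous hues = 114° and 174°


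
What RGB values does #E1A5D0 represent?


E1 → 225 (R)
A5 → 165 (G)
D0 → 208 (B)
= RGB(225, 165, 208)


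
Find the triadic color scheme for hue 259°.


Triadic: equally spaced at 120° intervals
H1 = 259°
H2 = (259 + 120) mod 360 = 19°
H3 = (259 + 240) mod 360 = 139°
Triadic = 259°, 19°, 139°


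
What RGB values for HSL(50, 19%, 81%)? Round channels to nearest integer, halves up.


H=50°, S=0.19, L=0.81
C = (1-|2L-1|)×S = (1-|0.62|)×0.19 = 0.0722
H' = H/60 = 50/60 ≈ 0.8333; X = C×(1-|H' mod 2 - 1|) ≈ 0.0602
m = L - C/2 = 0.81 - 0.0361 = 0.7739
Sector ⌊H'⌋ = 0 → (R',G',B') = (0.0722, ≈0.0602, 0.0)
RGB = ((R'+m)×255, (G'+m)×255, (B'+m)×255) = (215.7555, 212.687, 197.3445)
Round half up → RGB(216, 213, 197)


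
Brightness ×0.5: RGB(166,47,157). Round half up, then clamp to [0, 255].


Multiply each channel by 0.5, round half up, clamp to [0, 255]
R: 166×0.5 = 83
G: 47×0.5 = 23.5 → round → 24
B: 157×0.5 = 78.5 → round → 79
= RGB(83, 24, 79)


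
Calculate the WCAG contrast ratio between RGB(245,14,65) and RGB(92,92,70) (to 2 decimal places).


Linearize each sRGB channel c=v/255: c/12.92 if c ≤ 0.04045 else ((c+0.055)/1.055)^2.4
L = 0.2126×R_lin + 0.7152×G_lin + 0.0722×B_lin
Color 1 (245,14,65):
  R=245: 245/255≈0.9608 > 0.04045 → ((0.9608+0.055)/1.055)^2.4 ≈ 0.91310
  G=14: 14/255≈0.0549 > 0.04045 → ((0.0549+0.055)/1.055)^2.4 ≈ 0.00439
  B=65: 65/255≈0.2549 > 0.04045 → ((0.2549+0.055)/1.055)^2.4 ≈ 0.05286
  L1 = 0.2126×0.91310 + 0.7152×0.00439 + 0.0722×0.05286 ≈ 0.20108
Color 2 (92,92,70):
  R=92: 92/255≈0.3608 > 0.04045 → ((0.3608+0.055)/1.055)^2.4 ≈ 0.10702
  G=92: 92/255≈0.3608 > 0.04045 → ((0.3608+0.055)/1.055)^2.4 ≈ 0.10702
  B=70: 70/255≈0.2745 > 0.04045 → ((0.2745+0.055)/1.055)^2.4 ≈ 0.06125
  L2 = 0.2126×0.10702 + 0.7152×0.10702 + 0.0722×0.06125 ≈ 0.10372
Lighter = 0.20108, Darker = 0.10372
Ratio = (L_lighter + 0.05) / (L_darker + 0.05)
Ratio = (0.20108 + 0.05) / (0.10372 + 0.05) = 0.25108 / 0.15372 ≈ 1.6334
Ratio ≈ 1.63:1


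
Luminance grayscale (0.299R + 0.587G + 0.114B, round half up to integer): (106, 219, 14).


Gray = 0.299×R + 0.587×G + 0.114×B
Gray = 0.299×106 + 0.587×219 + 0.114×14
Gray = 31.694 + 128.553 + 1.596
Gray = 161.843 → round half up → 162
Gray = 162


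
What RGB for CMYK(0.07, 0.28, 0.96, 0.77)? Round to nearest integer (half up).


R = 255 × (1-C) × (1-K) = 255 × 0.93 × 0.23 = 54.5445 → 55
G = 255 × (1-M) × (1-K) = 255 × 0.72 × 0.23 = 42.228 → 42
B = 255 × (1-Y) × (1-K) = 255 × 0.04 × 0.23 = 2.346 → 2
= RGB(55, 42, 2)


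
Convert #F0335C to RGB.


F0 → 240 (R)
33 → 51 (G)
5C → 92 (B)
= RGB(240, 51, 92)


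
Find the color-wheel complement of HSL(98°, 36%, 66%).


Complement = opposite side of color wheel = hue + 180°
H' = (98 + 180) mod 360 = 278°
S and L unchanged.
= HSL(278°, 36%, 66%)


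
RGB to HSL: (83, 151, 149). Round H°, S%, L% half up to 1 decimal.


Normalize: R'=83/255≈0.3255, G'=151/255≈0.5922, B'=149/255≈0.5843
Max=151/255, Min=83/255, Δ=Max-Min=68/255
L = (Max+Min)/2 = (151+83)/510 = 234/510 = 0.45882… → L = 45.9%
L ≤ 0.5 → S = Δ/(Max+Min) = 68/(151+83) = 68/234 = 0.29059… → S = 29.1%
(the 1/255 factors cancel in S and H, so raw channel differences can be used)
Max is G' → H = 60 × ((B-R)/Δ + 2) = 60 × ((149-83)/68 + 2)
  66/68 + 2 = 0.9705… + 2 = 2.9705…
  H = 60 × 2.9705… = 178.235…° → H = 178.2°
= HSL(178.2°, 29.1%, 45.9%)


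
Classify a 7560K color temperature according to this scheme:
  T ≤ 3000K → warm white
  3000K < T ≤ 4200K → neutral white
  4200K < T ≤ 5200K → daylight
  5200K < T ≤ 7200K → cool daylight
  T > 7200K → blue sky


Temperature: 7560K
7560K > 7200K → blue sky
Classification: blue sky


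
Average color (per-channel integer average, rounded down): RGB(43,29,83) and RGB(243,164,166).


Midpoint: each channel = ⌊(C₁+C₂)/2⌋
R: ⌊(43+243)/2⌋ = 143
G: ⌊(29+164)/2⌋ = 96
B: ⌊(83+166)/2⌋ = 124
= RGB(143, 96, 124)


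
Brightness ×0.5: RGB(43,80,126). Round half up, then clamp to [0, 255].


Multiply each channel by 0.5, round half up, clamp to [0, 255]
R: 43×0.5 = 21.5 → round → 22
G: 80×0.5 = 40
B: 126×0.5 = 63
= RGB(22, 40, 63)


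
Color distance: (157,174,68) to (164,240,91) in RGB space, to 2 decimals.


d = √[(R₁-R₂)² + (G₁-G₂)² + (B₁-B₂)²]
d = √[(157-164)² + (174-240)² + (68-91)²]
d = √[49 + 4356 + 529]
d = √4934
d ≈ 70.24


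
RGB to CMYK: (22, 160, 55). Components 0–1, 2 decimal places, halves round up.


R'=22/255≈0.0863, G'=160/255≈0.6275, B'=55/255≈0.2157
K = 1 - max(R',G',B') = 1 - 160/255 = 95/255 = 0.37254… → 0.37
(1-R'-K)/(1-K) simplifies to (max-R)/max with max = 160:
C = (160-22)/160 = 138/160 = 0.8625 → 0.86
M = (160-160)/160 = 0/160 = 0 → 0.00
Y = (160-55)/160 = 105/160 = 0.65625 → 0.66
= CMYK(0.86, 0.00, 0.66, 0.37)


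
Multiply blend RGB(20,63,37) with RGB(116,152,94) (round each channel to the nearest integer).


Multiply: C = A×B/255, rounded to nearest integer
R: 20×116/255 = 2320/255 ≈ 9.098 → 9
G: 63×152/255 = 9576/255 ≈ 37.553 → 38
B: 37×94/255 = 3478/255 ≈ 13.639 → 14
= RGB(9, 38, 14)


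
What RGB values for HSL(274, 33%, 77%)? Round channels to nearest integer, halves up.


H=274°, S=0.33, L=0.77
C = (1-|2L-1|)×S = (1-|0.54|)×0.33 = 0.1518
H' = H/60 = 274/60 ≈ 4.5667; X = C×(1-|H' mod 2 - 1|) = 0.08602
m = L - C/2 = 0.77 - 0.0759 = 0.6941
Sector ⌊H'⌋ = 4 → (R',G',B') = (0.08602, 0.0, 0.1518)
RGB = ((R'+m)×255, (G'+m)×255, (B'+m)×255) = (198.9306, 176.9955, 215.7045)
Round half up → RGB(199, 177, 216)


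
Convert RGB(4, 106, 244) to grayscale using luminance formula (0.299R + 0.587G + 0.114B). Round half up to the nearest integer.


Gray = 0.299×R + 0.587×G + 0.114×B
Gray = 0.299×4 + 0.587×106 + 0.114×244
Gray = 1.196 + 62.222 + 27.816
Gray = 91.234 → round half up → 91
Gray = 91


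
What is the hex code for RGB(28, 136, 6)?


R = 28 → 1C (hex)
G = 136 → 88 (hex)
B = 6 → 06 (hex)
Hex = #1C8806


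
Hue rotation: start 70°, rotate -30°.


New hue = (H + rotation) mod 360
New hue = (70 -30) mod 360
= 40 mod 360
= 40°


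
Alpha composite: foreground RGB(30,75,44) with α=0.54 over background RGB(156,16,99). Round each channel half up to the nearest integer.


C = α×F + (1-α)×B, with 1-α = 0.46
R: 0.54×30 + 0.46×156 = 16.20 + 71.76 = 87.96 → 88
G: 0.54×75 + 0.46×16 = 40.50 + 7.36 = 47.86 → 48
B: 0.54×44 + 0.46×99 = 23.76 + 45.54 = 69.30 → 69
= RGB(88, 48, 69)


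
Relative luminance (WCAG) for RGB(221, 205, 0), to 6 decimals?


Linearize each channel (sRGB transfer function): c = v/255; c_lin = c/12.92 if c ≤ 0.04045, else ((c+0.055)/1.055)^2.4
  R: 221/255 ≈ 0.866667 > 0.04045 → ((0.866667+0.055)/1.055)^2.4 ≈ 0.723055
  G: 205/255 ≈ 0.803922 > 0.04045 → ((0.803922+0.055)/1.055)^2.4 ≈ 0.610496
  B: 0/255 ≈ 0.000000 ≤ 0.04045 → 0.000000/12.92 ≈ 0.000000
R_lin = 0.723055, G_lin = 0.610496, B_lin = 0.000000
L = 0.2126×R + 0.7152×G + 0.0722×B
L = 0.2126×0.723055 + 0.7152×0.610496 + 0.0722×0.000000
L ≈ 0.590348


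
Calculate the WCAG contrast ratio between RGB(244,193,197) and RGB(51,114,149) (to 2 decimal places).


Linearize each sRGB channel c=v/255: c/12.92 if c ≤ 0.04045 else ((c+0.055)/1.055)^2.4
L = 0.2126×R_lin + 0.7152×G_lin + 0.0722×B_lin
Color 1 (244,193,197):
  R=244: 244/255≈0.9569 > 0.04045 → ((0.9569+0.055)/1.055)^2.4 ≈ 0.90466
  G=193: 193/255≈0.7569 > 0.04045 → ((0.7569+0.055)/1.055)^2.4 ≈ 0.53328
  B=197: 197/255≈0.7725 > 0.04045 → ((0.7725+0.055)/1.055)^2.4 ≈ 0.55834
  L1 = 0.2126×0.90466 + 0.7152×0.53328 + 0.0722×0.55834 ≈ 0.61404
Color 2 (51,114,149):
  R=51: 51/255≈0.2000 > 0.04045 → ((0.2000+0.055)/1.055)^2.4 ≈ 0.03310
  G=114: 114/255≈0.4471 > 0.04045 → ((0.4471+0.055)/1.055)^2.4 ≈ 0.16827
  B=149: 149/255≈0.5843 > 0.04045 → ((0.5843+0.055)/1.055)^2.4 ≈ 0.30054
  L2 = 0.2126×0.03310 + 0.7152×0.16827 + 0.0722×0.30054 ≈ 0.14908
Lighter = 0.61404, Darker = 0.14908
Ratio = (L_lighter + 0.05) / (L_darker + 0.05)
Ratio = (0.61404 + 0.05) / (0.14908 + 0.05) = 0.66404 / 0.19908 ≈ 3.3355
Ratio ≈ 3.34:1


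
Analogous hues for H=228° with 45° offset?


Base hue: 228°
Left analog: (228 - 45) mod 360 = 183°
Right analog: (228 + 45) mod 360 = 273°
Analogous hues = 183° and 273°


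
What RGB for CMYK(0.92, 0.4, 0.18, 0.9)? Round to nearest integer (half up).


R = 255 × (1-C) × (1-K) = 255 × 0.08 × 0.10 = 2.04 → 2
G = 255 × (1-M) × (1-K) = 255 × 0.60 × 0.10 = 15.3 → 15
B = 255 × (1-Y) × (1-K) = 255 × 0.82 × 0.10 = 20.91 → 21
= RGB(2, 15, 21)


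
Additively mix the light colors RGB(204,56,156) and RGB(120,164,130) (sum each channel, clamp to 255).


Additive: each channel = min(255, C₁+C₂)
R: 204+120 = 324 → 255
G: 56+164 = 220 → 220
B: 156+130 = 286 → 255
= RGB(255, 220, 255)


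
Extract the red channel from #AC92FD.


Color: #AC92FD
R = AC = 172
G = 92 = 146
B = FD = 253
Red = 172


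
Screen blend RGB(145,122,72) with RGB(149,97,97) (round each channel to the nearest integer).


Screen: C = 255 - (255-A)×(255-B)/255, rounded to nearest integer
R: 255 - (255-145)×(255-149)/255 = 255 - 11660/255 ≈ 255 - 45.725 = 209.275 → 209
G: 255 - (255-122)×(255-97)/255 = 255 - 21014/255 ≈ 255 - 82.408 = 172.592 → 173
B: 255 - (255-72)×(255-97)/255 = 255 - 28914/255 ≈ 255 - 113.388 = 141.612 → 142
= RGB(209, 173, 142)


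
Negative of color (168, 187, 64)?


Invert: (255-R, 255-G, 255-B)
R: 255-168 = 87
G: 255-187 = 68
B: 255-64 = 191
= RGB(87, 68, 191)


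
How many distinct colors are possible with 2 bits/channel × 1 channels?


Total bits = 2 bits/channel × 1 channels = 2 bits
Distinct colors = 2^2
= 4 colors


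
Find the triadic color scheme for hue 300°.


Triadic: equally spaced at 120° intervals
H1 = 300°
H2 = (300 + 120) mod 360 = 60°
H3 = (300 + 240) mod 360 = 180°
Triadic = 300°, 60°, 180°


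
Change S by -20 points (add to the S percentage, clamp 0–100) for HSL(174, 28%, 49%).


Original S = 28%
Adjustment = -20 percentage points
New S = 28 + (-20) = 8
Clamp to [0, 100] → 8
= HSL(174°, 8%, 49%)


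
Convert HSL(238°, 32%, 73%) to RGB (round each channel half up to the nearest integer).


H=238°, S=0.32, L=0.73
C = (1-|2L-1|)×S = (1-|0.46|)×0.32 = 0.1728
H' = H/60 = 238/60 ≈ 3.9667; X = C×(1-|H' mod 2 - 1|) = 0.00576
m = L - C/2 = 0.73 - 0.0864 = 0.6436
Sector ⌊H'⌋ = 3 → (R',G',B') = (0.0, 0.00576, 0.1728)
RGB = ((R'+m)×255, (G'+m)×255, (B'+m)×255) = (164.118, 165.5868, 208.182)
Round half up → RGB(164, 166, 208)


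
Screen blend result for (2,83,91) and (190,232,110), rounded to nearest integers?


Screen: C = 255 - (255-A)×(255-B)/255, rounded to nearest integer
R: 255 - (255-2)×(255-190)/255 = 255 - 16445/255 ≈ 255 - 64.490 = 190.510 → 191
G: 255 - (255-83)×(255-232)/255 = 255 - 3956/255 ≈ 255 - 15.514 = 239.486 → 239
B: 255 - (255-91)×(255-110)/255 = 255 - 23780/255 ≈ 255 - 93.255 = 161.745 → 162
= RGB(191, 239, 162)


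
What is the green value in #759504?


Color: #759504
R = 75 = 117
G = 95 = 149
B = 04 = 4
Green = 149


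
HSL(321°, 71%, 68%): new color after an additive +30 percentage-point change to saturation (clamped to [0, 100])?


Original S = 71%
Adjustment = +30 percentage points
New S = 71 + (30) = 101
Clamp to [0, 100] → 100
= HSL(321°, 100%, 68%)


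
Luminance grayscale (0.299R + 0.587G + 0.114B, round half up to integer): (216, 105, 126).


Gray = 0.299×R + 0.587×G + 0.114×B
Gray = 0.299×216 + 0.587×105 + 0.114×126
Gray = 64.584 + 61.635 + 14.364
Gray = 140.583 → round half up → 141
Gray = 141


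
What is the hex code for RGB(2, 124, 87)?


R = 2 → 02 (hex)
G = 124 → 7C (hex)
B = 87 → 57 (hex)
Hex = #027C57


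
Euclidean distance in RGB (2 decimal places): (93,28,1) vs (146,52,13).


d = √[(R₁-R₂)² + (G₁-G₂)² + (B₁-B₂)²]
d = √[(93-146)² + (28-52)² + (1-13)²]
d = √[2809 + 576 + 144]
d = √3529
d ≈ 59.41


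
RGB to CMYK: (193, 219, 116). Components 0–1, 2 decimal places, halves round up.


R'=193/255≈0.7569, G'=219/255≈0.8588, B'=116/255≈0.4549
K = 1 - max(R',G',B') = 1 - 219/255 = 36/255 = 0.14117… → 0.14
(1-R'-K)/(1-K) simplifies to (max-R)/max with max = 219:
C = (219-193)/219 = 26/219 = 0.11872… → 0.12
M = (219-219)/219 = 0/219 = 0 → 0.00
Y = (219-116)/219 = 103/219 = 0.47031… → 0.47
= CMYK(0.12, 0.00, 0.47, 0.14)


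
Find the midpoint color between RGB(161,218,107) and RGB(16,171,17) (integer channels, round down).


Midpoint: each channel = ⌊(C₁+C₂)/2⌋
R: ⌊(161+16)/2⌋ = 88
G: ⌊(218+171)/2⌋ = 194
B: ⌊(107+17)/2⌋ = 62
= RGB(88, 194, 62)


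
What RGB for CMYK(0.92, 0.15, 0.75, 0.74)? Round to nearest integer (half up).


R = 255 × (1-C) × (1-K) = 255 × 0.08 × 0.26 = 5.304 → 5
G = 255 × (1-M) × (1-K) = 255 × 0.85 × 0.26 = 56.355 → 56
B = 255 × (1-Y) × (1-K) = 255 × 0.25 × 0.26 = 16.575 → 17
= RGB(5, 56, 17)


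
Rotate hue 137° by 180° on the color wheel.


New hue = (H + rotation) mod 360
New hue = (137 + 180) mod 360
= 317 mod 360
= 317°


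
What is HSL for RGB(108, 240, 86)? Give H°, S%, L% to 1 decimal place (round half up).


Normalize: R'=108/255≈0.4235, G'=240/255≈0.9412, B'=86/255≈0.3373
Max=240/255, Min=86/255, Δ=Max-Min=154/255
L = (Max+Min)/2 = (240+86)/510 = 326/510 = 0.63921… → L = 63.9%
L > 0.5 → S = Δ/(2-Max-Min) = 154/(510-240-86) = 154/184 = 0.83695… → S = 83.7%
(the 1/255 factors cancel in S and H, so raw channel differences can be used)
Max is G' → H = 60 × ((B-R)/Δ + 2) = 60 × ((86-108)/154 + 2)
  -22/154 + 2 = -0.1428… + 2 = 1.8571…
  H = 60 × 1.8571… = 111.428…° → H = 111.4°
= HSL(111.4°, 83.7%, 63.9%)


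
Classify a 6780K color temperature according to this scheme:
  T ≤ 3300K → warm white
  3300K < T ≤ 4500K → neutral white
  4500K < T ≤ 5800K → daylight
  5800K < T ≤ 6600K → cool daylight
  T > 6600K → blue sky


Temperature: 6780K
6780K > 6600K → blue sky
Classification: blue sky


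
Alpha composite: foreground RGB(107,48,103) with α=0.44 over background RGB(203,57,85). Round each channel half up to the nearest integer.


C = α×F + (1-α)×B, with 1-α = 0.56
R: 0.44×107 + 0.56×203 = 47.08 + 113.68 = 160.76 → 161
G: 0.44×48 + 0.56×57 = 21.12 + 31.92 = 53.04 → 53
B: 0.44×103 + 0.56×85 = 45.32 + 47.60 = 92.92 → 93
= RGB(161, 53, 93)


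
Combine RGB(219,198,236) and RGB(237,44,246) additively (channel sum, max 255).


Additive: each channel = min(255, C₁+C₂)
R: 219+237 = 456 → 255
G: 198+44 = 242 → 242
B: 236+246 = 482 → 255
= RGB(255, 242, 255)


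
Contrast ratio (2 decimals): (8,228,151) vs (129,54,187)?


Linearize each sRGB channel c=v/255: c/12.92 if c ≤ 0.04045 else ((c+0.055)/1.055)^2.4
L = 0.2126×R_lin + 0.7152×G_lin + 0.0722×B_lin
Color 1 (8,228,151):
  R=8: 8/255≈0.0314 ≤ 0.04045 → 0.0314/12.92 ≈ 0.00243
  G=228: 228/255≈0.8941 > 0.04045 → ((0.8941+0.055)/1.055)^2.4 ≈ 0.77582
  B=151: 151/255≈0.5922 > 0.04045 → ((0.5922+0.055)/1.055)^2.4 ≈ 0.30947
  L1 = 0.2126×0.00243 + 0.7152×0.77582 + 0.0722×0.30947 ≈ 0.57773
Color 2 (129,54,187):
  R=129: 129/255≈0.5059 > 0.04045 → ((0.5059+0.055)/1.055)^2.4 ≈ 0.21953
  G=54: 54/255≈0.2118 > 0.04045 → ((0.2118+0.055)/1.055)^2.4 ≈ 0.03689
  B=187: 187/255≈0.7333 > 0.04045 → ((0.7333+0.055)/1.055)^2.4 ≈ 0.49693
  L2 = 0.2126×0.21953 + 0.7152×0.03689 + 0.0722×0.49693 ≈ 0.10893
Lighter = 0.57773, Darker = 0.10893
Ratio = (L_lighter + 0.05) / (L_darker + 0.05)
Ratio = (0.57773 + 0.05) / (0.10893 + 0.05) = 0.62773 / 0.15893 ≈ 3.9496
Ratio ≈ 3.95:1


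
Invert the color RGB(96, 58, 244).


Invert: (255-R, 255-G, 255-B)
R: 255-96 = 159
G: 255-58 = 197
B: 255-244 = 11
= RGB(159, 197, 11)


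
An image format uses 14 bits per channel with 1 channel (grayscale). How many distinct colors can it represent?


Total bits = 14 bits/channel × 1 channels = 14 bits
Distinct colors = 2^14
= 16,384 colors


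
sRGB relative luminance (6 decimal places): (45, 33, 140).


Linearize each channel (sRGB transfer function): c = v/255; c_lin = c/12.92 if c ≤ 0.04045, else ((c+0.055)/1.055)^2.4
  R: 45/255 ≈ 0.176471 > 0.04045 → ((0.176471+0.055)/1.055)^2.4 ≈ 0.026241
  G: 33/255 ≈ 0.129412 > 0.04045 → ((0.129412+0.055)/1.055)^2.4 ≈ 0.015209
  B: 140/255 ≈ 0.549020 > 0.04045 → ((0.549020+0.055)/1.055)^2.4 ≈ 0.262251
R_lin = 0.026241, G_lin = 0.015209, B_lin = 0.262251
L = 0.2126×R + 0.7152×G + 0.0722×B
L = 0.2126×0.026241 + 0.7152×0.015209 + 0.0722×0.262251
L ≈ 0.035391


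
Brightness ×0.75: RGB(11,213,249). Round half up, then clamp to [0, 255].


Multiply each channel by 0.75, round half up, clamp to [0, 255]
R: 11×0.75 = 8.25 → round → 8
G: 213×0.75 = 159.75 → round → 160
B: 249×0.75 = 186.75 → round → 187
= RGB(8, 160, 187)


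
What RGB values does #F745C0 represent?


F7 → 247 (R)
45 → 69 (G)
C0 → 192 (B)
= RGB(247, 69, 192)


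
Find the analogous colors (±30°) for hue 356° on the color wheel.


Base hue: 356°
Left analog: (356 - 30) mod 360 = 326°
Right analog: (356 + 30) mod 360 = 26°
Analogous hues = 326° and 26°


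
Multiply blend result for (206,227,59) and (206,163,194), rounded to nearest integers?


Multiply: C = A×B/255, rounded to nearest integer
R: 206×206/255 = 42436/255 ≈ 166.416 → 166
G: 227×163/255 = 37001/255 ≈ 145.102 → 145
B: 59×194/255 = 11446/255 ≈ 44.886 → 45
= RGB(166, 145, 45)


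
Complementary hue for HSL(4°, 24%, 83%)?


Complement = opposite side of color wheel = hue + 180°
H' = (4 + 180) mod 360 = 184°
S and L unchanged.
= HSL(184°, 24%, 83%)


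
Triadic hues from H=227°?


Triadic: equally spaced at 120° intervals
H1 = 227°
H2 = (227 + 120) mod 360 = 347°
H3 = (227 + 240) mod 360 = 107°
Triadic = 227°, 347°, 107°


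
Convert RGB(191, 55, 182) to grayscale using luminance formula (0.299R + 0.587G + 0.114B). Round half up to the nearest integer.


Gray = 0.299×R + 0.587×G + 0.114×B
Gray = 0.299×191 + 0.587×55 + 0.114×182
Gray = 57.109 + 32.285 + 20.748
Gray = 110.142 → round half up → 110
Gray = 110


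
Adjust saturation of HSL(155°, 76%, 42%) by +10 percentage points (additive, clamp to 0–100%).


Original S = 76%
Adjustment = +10 percentage points
New S = 76 + (10) = 86
Clamp to [0, 100] → 86
= HSL(155°, 86%, 42%)


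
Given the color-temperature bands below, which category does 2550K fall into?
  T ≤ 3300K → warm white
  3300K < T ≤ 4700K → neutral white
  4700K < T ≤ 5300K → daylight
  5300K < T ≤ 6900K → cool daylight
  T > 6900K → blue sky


Temperature: 2550K
2550K ≤ 3300K → warm white
Classification: warm white


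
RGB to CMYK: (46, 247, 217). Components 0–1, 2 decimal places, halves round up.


R'=46/255≈0.1804, G'=247/255≈0.9686, B'=217/255≈0.8510
K = 1 - max(R',G',B') = 1 - 247/255 = 8/255 = 0.03137… → 0.03
(1-R'-K)/(1-K) simplifies to (max-R)/max with max = 247:
C = (247-46)/247 = 201/247 = 0.81376… → 0.81
M = (247-247)/247 = 0/247 = 0 → 0.00
Y = (247-217)/247 = 30/247 = 0.12145… → 0.12
= CMYK(0.81, 0.00, 0.12, 0.03)


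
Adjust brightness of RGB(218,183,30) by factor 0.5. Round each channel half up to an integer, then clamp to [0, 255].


Multiply each channel by 0.5, round half up, clamp to [0, 255]
R: 218×0.5 = 109
G: 183×0.5 = 91.5 → round → 92
B: 30×0.5 = 15
= RGB(109, 92, 15)


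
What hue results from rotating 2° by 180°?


New hue = (H + rotation) mod 360
New hue = (2 + 180) mod 360
= 182 mod 360
= 182°


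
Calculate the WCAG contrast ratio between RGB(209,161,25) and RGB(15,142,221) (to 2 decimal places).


Linearize each sRGB channel c=v/255: c/12.92 if c ≤ 0.04045 else ((c+0.055)/1.055)^2.4
L = 0.2126×R_lin + 0.7152×G_lin + 0.0722×B_lin
Color 1 (209,161,25):
  R=209: 209/255≈0.8196 > 0.04045 → ((0.8196+0.055)/1.055)^2.4 ≈ 0.63760
  G=161: 161/255≈0.6314 > 0.04045 → ((0.6314+0.055)/1.055)^2.4 ≈ 0.35640
  B=25: 25/255≈0.0980 > 0.04045 → ((0.0980+0.055)/1.055)^2.4 ≈ 0.00972
  L1 = 0.2126×0.63760 + 0.7152×0.35640 + 0.0722×0.00972 ≈ 0.39115
Color 2 (15,142,221):
  R=15: 15/255≈0.0588 > 0.04045 → ((0.0588+0.055)/1.055)^2.4 ≈ 0.00478
  G=142: 142/255≈0.5569 > 0.04045 → ((0.5569+0.055)/1.055)^2.4 ≈ 0.27050
  B=221: 221/255≈0.8667 > 0.04045 → ((0.8667+0.055)/1.055)^2.4 ≈ 0.72306
  L2 = 0.2126×0.00478 + 0.7152×0.27050 + 0.0722×0.72306 ≈ 0.24668
Lighter = 0.39115, Darker = 0.24668
Ratio = (L_lighter + 0.05) / (L_darker + 0.05)
Ratio = (0.39115 + 0.05) / (0.24668 + 0.05) = 0.44115 / 0.29668 ≈ 1.4870
Ratio ≈ 1.49:1


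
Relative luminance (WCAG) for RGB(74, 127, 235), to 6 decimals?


Linearize each channel (sRGB transfer function): c = v/255; c_lin = c/12.92 if c ≤ 0.04045, else ((c+0.055)/1.055)^2.4
  R: 74/255 ≈ 0.290196 > 0.04045 → ((0.290196+0.055)/1.055)^2.4 ≈ 0.068478
  G: 127/255 ≈ 0.498039 > 0.04045 → ((0.498039+0.055)/1.055)^2.4 ≈ 0.212231
  B: 235/255 ≈ 0.921569 > 0.04045 → ((0.921569+0.055)/1.055)^2.4 ≈ 0.830770
R_lin = 0.068478, G_lin = 0.212231, B_lin = 0.830770
L = 0.2126×R + 0.7152×G + 0.0722×B
L = 0.2126×0.068478 + 0.7152×0.212231 + 0.0722×0.830770
L ≈ 0.226327


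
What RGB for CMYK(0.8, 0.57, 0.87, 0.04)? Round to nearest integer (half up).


R = 255 × (1-C) × (1-K) = 255 × 0.20 × 0.96 = 48.96 → 49
G = 255 × (1-M) × (1-K) = 255 × 0.43 × 0.96 = 105.264 → 105
B = 255 × (1-Y) × (1-K) = 255 × 0.13 × 0.96 = 31.824 → 32
= RGB(49, 105, 32)


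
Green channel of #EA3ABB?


Color: #EA3ABB
R = EA = 234
G = 3A = 58
B = BB = 187
Green = 58


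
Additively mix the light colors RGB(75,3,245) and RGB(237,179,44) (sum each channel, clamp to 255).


Additive: each channel = min(255, C₁+C₂)
R: 75+237 = 312 → 255
G: 3+179 = 182 → 182
B: 245+44 = 289 → 255
= RGB(255, 182, 255)


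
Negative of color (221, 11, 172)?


Invert: (255-R, 255-G, 255-B)
R: 255-221 = 34
G: 255-11 = 244
B: 255-172 = 83
= RGB(34, 244, 83)


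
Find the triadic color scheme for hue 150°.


Triadic: equally spaced at 120° intervals
H1 = 150°
H2 = (150 + 120) mod 360 = 270°
H3 = (150 + 240) mod 360 = 30°
Triadic = 150°, 270°, 30°


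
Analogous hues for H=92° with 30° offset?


Base hue: 92°
Left analog: (92 - 30) mod 360 = 62°
Right analog: (92 + 30) mod 360 = 122°
Analogous hues = 62° and 122°


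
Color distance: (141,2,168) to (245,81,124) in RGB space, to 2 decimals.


d = √[(R₁-R₂)² + (G₁-G₂)² + (B₁-B₂)²]
d = √[(141-245)² + (2-81)² + (168-124)²]
d = √[10816 + 6241 + 1936]
d = √18993
d ≈ 137.82


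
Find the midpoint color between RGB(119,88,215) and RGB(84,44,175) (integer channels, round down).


Midpoint: each channel = ⌊(C₁+C₂)/2⌋
R: ⌊(119+84)/2⌋ = 101
G: ⌊(88+44)/2⌋ = 66
B: ⌊(215+175)/2⌋ = 195
= RGB(101, 66, 195)


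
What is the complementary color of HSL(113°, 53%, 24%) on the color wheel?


Complement = opposite side of color wheel = hue + 180°
H' = (113 + 180) mod 360 = 293°
S and L unchanged.
= HSL(293°, 53%, 24%)


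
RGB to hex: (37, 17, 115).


R = 37 → 25 (hex)
G = 17 → 11 (hex)
B = 115 → 73 (hex)
Hex = #251173


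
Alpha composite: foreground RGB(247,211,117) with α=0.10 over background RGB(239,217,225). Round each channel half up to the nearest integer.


C = α×F + (1-α)×B, with 1-α = 0.90
R: 0.10×247 + 0.90×239 = 24.70 + 215.10 = 239.80 → 240
G: 0.10×211 + 0.90×217 = 21.10 + 195.30 = 216.40 → 216
B: 0.10×117 + 0.90×225 = 11.70 + 202.50 = 214.20 → 214
= RGB(240, 216, 214)


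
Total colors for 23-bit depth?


Colors = 2^bits = 2^23
= 8,388,608 colors


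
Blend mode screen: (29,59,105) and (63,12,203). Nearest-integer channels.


Screen: C = 255 - (255-A)×(255-B)/255, rounded to nearest integer
R: 255 - (255-29)×(255-63)/255 = 255 - 43392/255 ≈ 255 - 170.165 = 84.835 → 85
G: 255 - (255-59)×(255-12)/255 = 255 - 47628/255 ≈ 255 - 186.776 = 68.224 → 68
B: 255 - (255-105)×(255-203)/255 = 255 - 7800/255 ≈ 255 - 30.588 = 224.412 → 224
= RGB(85, 68, 224)


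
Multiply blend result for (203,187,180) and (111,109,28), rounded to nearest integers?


Multiply: C = A×B/255, rounded to nearest integer
R: 203×111/255 = 22533/255 ≈ 88.365 → 88
G: 187×109/255 = 20383/255 ≈ 79.933 → 80
B: 180×28/255 = 5040/255 ≈ 19.765 → 20
= RGB(88, 80, 20)


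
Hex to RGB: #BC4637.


BC → 188 (R)
46 → 70 (G)
37 → 55 (B)
= RGB(188, 70, 55)


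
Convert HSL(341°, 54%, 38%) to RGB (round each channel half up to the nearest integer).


H=341°, S=0.54, L=0.38
C = (1-|2L-1|)×S = (1-|-0.24|)×0.54 = 0.4104
H' = H/60 = 341/60 ≈ 5.6833; X = C×(1-|H' mod 2 - 1|) = 0.12996
m = L - C/2 = 0.38 - 0.2052 = 0.1748
Sector ⌊H'⌋ = 5 → (R',G',B') = (0.4104, 0.0, 0.12996)
RGB = ((R'+m)×255, (G'+m)×255, (B'+m)×255) = (149.226, 44.574, 77.7138)
Round half up → RGB(149, 45, 78)


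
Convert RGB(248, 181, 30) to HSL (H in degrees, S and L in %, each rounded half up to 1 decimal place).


Normalize: R'=248/255≈0.9725, G'=181/255≈0.7098, B'=30/255≈0.1176
Max=248/255, Min=30/255, Δ=Max-Min=218/255
L = (Max+Min)/2 = (248+30)/510 = 278/510 = 0.54509… → L = 54.5%
L > 0.5 → S = Δ/(2-Max-Min) = 218/(510-248-30) = 218/232 = 0.93965… → S = 94.0%
(the 1/255 factors cancel in S and H, so raw channel differences can be used)
Max is R' → H = 60 × (((G-B)/Δ) mod 6) = 60 × (((181-30)/218) mod 6)
  151/218 = 0.6926…
  H = 60 × 0.6926… = 41.559…° → H = 41.6°
= HSL(41.6°, 94.0%, 54.5%)


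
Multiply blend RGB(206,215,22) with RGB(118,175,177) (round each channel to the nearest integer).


Multiply: C = A×B/255, rounded to nearest integer
R: 206×118/255 = 24308/255 ≈ 95.325 → 95
G: 215×175/255 = 37625/255 ≈ 147.549 → 148
B: 22×177/255 = 3894/255 ≈ 15.271 → 15
= RGB(95, 148, 15)


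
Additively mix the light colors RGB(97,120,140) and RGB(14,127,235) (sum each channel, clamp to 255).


Additive: each channel = min(255, C₁+C₂)
R: 97+14 = 111 → 111
G: 120+127 = 247 → 247
B: 140+235 = 375 → 255
= RGB(111, 247, 255)


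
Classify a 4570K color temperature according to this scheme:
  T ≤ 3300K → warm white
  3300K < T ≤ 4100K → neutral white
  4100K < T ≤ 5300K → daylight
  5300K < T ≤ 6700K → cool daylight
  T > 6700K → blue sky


Temperature: 4570K
4100K < 4570K ≤ 5300K → daylight
Classification: daylight


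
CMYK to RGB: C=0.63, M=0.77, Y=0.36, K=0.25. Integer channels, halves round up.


R = 255 × (1-C) × (1-K) = 255 × 0.37 × 0.75 = 70.7625 → 71
G = 255 × (1-M) × (1-K) = 255 × 0.23 × 0.75 = 43.9875 → 44
B = 255 × (1-Y) × (1-K) = 255 × 0.64 × 0.75 = 122.4 → 122
= RGB(71, 44, 122)


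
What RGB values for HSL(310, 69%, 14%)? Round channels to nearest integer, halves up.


H=310°, S=0.69, L=0.14
C = (1-|2L-1|)×S = (1-|-0.72|)×0.69 = 0.1932
H' = H/60 = 310/60 ≈ 5.1667; X = C×(1-|H' mod 2 - 1|) = 0.161
m = L - C/2 = 0.14 - 0.0966 = 0.0434
Sector ⌊H'⌋ = 5 → (R',G',B') = (0.1932, 0.0, 0.161)
RGB = ((R'+m)×255, (G'+m)×255, (B'+m)×255) = (60.333, 11.067, 52.122)
Round half up → RGB(60, 11, 52)


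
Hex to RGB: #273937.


27 → 39 (R)
39 → 57 (G)
37 → 55 (B)
= RGB(39, 57, 55)


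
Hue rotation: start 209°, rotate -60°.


New hue = (H + rotation) mod 360
New hue = (209 -60) mod 360
= 149 mod 360
= 149°


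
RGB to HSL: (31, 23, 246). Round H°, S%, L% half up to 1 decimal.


Normalize: R'=31/255≈0.1216, G'=23/255≈0.0902, B'=246/255≈0.9647
Max=246/255, Min=23/255, Δ=Max-Min=223/255
L = (Max+Min)/2 = (246+23)/510 = 269/510 = 0.52745… → L = 52.7%
L > 0.5 → S = Δ/(2-Max-Min) = 223/(510-246-23) = 223/241 = 0.92531… → S = 92.5%
(the 1/255 factors cancel in S and H, so raw channel differences can be used)
Max is B' → H = 60 × ((R-G)/Δ + 4) = 60 × ((31-23)/223 + 4)
  8/223 + 4 = 0.0358… + 4 = 4.0358…
  H = 60 × 4.0358… = 242.152…° → H = 242.2°
= HSL(242.2°, 92.5%, 52.7%)


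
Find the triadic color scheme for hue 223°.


Triadic: equally spaced at 120° intervals
H1 = 223°
H2 = (223 + 120) mod 360 = 343°
H3 = (223 + 240) mod 360 = 103°
Triadic = 223°, 343°, 103°


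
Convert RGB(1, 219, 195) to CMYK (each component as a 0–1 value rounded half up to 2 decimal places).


R'=1/255≈0.0039, G'=219/255≈0.8588, B'=195/255≈0.7647
K = 1 - max(R',G',B') = 1 - 219/255 = 36/255 = 0.14117… → 0.14
(1-R'-K)/(1-K) simplifies to (max-R)/max with max = 219:
C = (219-1)/219 = 218/219 = 0.99543… → 1.00
M = (219-219)/219 = 0/219 = 0 → 0.00
Y = (219-195)/219 = 24/219 = 0.10958… → 0.11
= CMYK(1.00, 0.00, 0.11, 0.14)


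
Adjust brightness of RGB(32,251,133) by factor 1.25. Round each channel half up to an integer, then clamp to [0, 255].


Multiply each channel by 1.25, round half up, clamp to [0, 255]
R: 32×1.25 = 40
G: 251×1.25 = 313.75 → round → 314 → clamp → 255
B: 133×1.25 = 166.25 → round → 166
= RGB(40, 255, 166)


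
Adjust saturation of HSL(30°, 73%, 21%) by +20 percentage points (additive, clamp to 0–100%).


Original S = 73%
Adjustment = +20 percentage points
New S = 73 + (20) = 93
Clamp to [0, 100] → 93
= HSL(30°, 93%, 21%)


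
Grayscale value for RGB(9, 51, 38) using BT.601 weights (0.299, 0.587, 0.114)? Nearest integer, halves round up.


Gray = 0.299×R + 0.587×G + 0.114×B
Gray = 0.299×9 + 0.587×51 + 0.114×38
Gray = 2.691 + 29.937 + 4.332
Gray = 36.960 → round half up → 37
Gray = 37


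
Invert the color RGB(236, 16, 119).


Invert: (255-R, 255-G, 255-B)
R: 255-236 = 19
G: 255-16 = 239
B: 255-119 = 136
= RGB(19, 239, 136)


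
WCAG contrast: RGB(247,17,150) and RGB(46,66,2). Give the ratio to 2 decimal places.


Linearize each sRGB channel c=v/255: c/12.92 if c ≤ 0.04045 else ((c+0.055)/1.055)^2.4
L = 0.2126×R_lin + 0.7152×G_lin + 0.0722×B_lin
Color 1 (247,17,150):
  R=247: 247/255≈0.9686 > 0.04045 → ((0.9686+0.055)/1.055)^2.4 ≈ 0.93011
  G=17: 17/255≈0.0667 > 0.04045 → ((0.0667+0.055)/1.055)^2.4 ≈ 0.00561
  B=150: 150/255≈0.5882 > 0.04045 → ((0.5882+0.055)/1.055)^2.4 ≈ 0.30499
  L1 = 0.2126×0.93011 + 0.7152×0.00561 + 0.0722×0.30499 ≈ 0.22377
Color 2 (46,66,2):
  R=46: 46/255≈0.1804 > 0.04045 → ((0.1804+0.055)/1.055)^2.4 ≈ 0.02732
  G=66: 66/255≈0.2588 > 0.04045 → ((0.2588+0.055)/1.055)^2.4 ≈ 0.05448
  B=2: 2/255≈0.0078 ≤ 0.04045 → 0.0078/12.92 ≈ 0.00061
  L2 = 0.2126×0.02732 + 0.7152×0.05448 + 0.0722×0.00061 ≈ 0.04482
Lighter = 0.22377, Darker = 0.04482
Ratio = (L_lighter + 0.05) / (L_darker + 0.05)
Ratio = (0.22377 + 0.05) / (0.04482 + 0.05) = 0.27377 / 0.09482 ≈ 2.8874
Ratio ≈ 2.89:1


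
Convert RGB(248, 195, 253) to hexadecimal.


R = 248 → F8 (hex)
G = 195 → C3 (hex)
B = 253 → FD (hex)
Hex = #F8C3FD


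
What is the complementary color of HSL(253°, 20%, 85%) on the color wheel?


Complement = opposite side of color wheel = hue + 180°
H' = (253 + 180) mod 360 = 73°
S and L unchanged.
= HSL(73°, 20%, 85%)


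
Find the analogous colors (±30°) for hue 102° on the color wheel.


Base hue: 102°
Left analog: (102 - 30) mod 360 = 72°
Right analog: (102 + 30) mod 360 = 132°
Analogous hues = 72° and 132°


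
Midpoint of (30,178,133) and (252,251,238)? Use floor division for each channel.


Midpoint: each channel = ⌊(C₁+C₂)/2⌋
R: ⌊(30+252)/2⌋ = 141
G: ⌊(178+251)/2⌋ = 214
B: ⌊(133+238)/2⌋ = 185
= RGB(141, 214, 185)


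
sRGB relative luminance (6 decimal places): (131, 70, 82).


Linearize each channel (sRGB transfer function): c = v/255; c_lin = c/12.92 if c ≤ 0.04045, else ((c+0.055)/1.055)^2.4
  R: 131/255 ≈ 0.513725 > 0.04045 → ((0.513725+0.055)/1.055)^2.4 ≈ 0.226966
  G: 70/255 ≈ 0.274510 > 0.04045 → ((0.274510+0.055)/1.055)^2.4 ≈ 0.061246
  B: 82/255 ≈ 0.321569 > 0.04045 → ((0.321569+0.055)/1.055)^2.4 ≈ 0.084376
R_lin = 0.226966, G_lin = 0.061246, B_lin = 0.084376
L = 0.2126×R + 0.7152×G + 0.0722×B
L = 0.2126×0.226966 + 0.7152×0.061246 + 0.0722×0.084376
L ≈ 0.098148


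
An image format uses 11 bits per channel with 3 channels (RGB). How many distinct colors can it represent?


Total bits = 11 bits/channel × 3 channels = 33 bits
Distinct colors = 2^33
= 8,589,934,592 colors


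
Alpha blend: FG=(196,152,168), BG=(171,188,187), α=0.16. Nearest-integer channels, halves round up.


C = α×F + (1-α)×B, with 1-α = 0.84
R: 0.16×196 + 0.84×171 = 31.36 + 143.64 = 175.00 → 175
G: 0.16×152 + 0.84×188 = 24.32 + 157.92 = 182.24 → 182
B: 0.16×168 + 0.84×187 = 26.88 + 157.08 = 183.96 → 184
= RGB(175, 182, 184)


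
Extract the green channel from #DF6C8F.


Color: #DF6C8F
R = DF = 223
G = 6C = 108
B = 8F = 143
Green = 108


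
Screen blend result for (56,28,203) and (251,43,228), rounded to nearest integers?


Screen: C = 255 - (255-A)×(255-B)/255, rounded to nearest integer
R: 255 - (255-56)×(255-251)/255 = 255 - 796/255 ≈ 255 - 3.122 = 251.878 → 252
G: 255 - (255-28)×(255-43)/255 = 255 - 48124/255 ≈ 255 - 188.722 = 66.278 → 66
B: 255 - (255-203)×(255-228)/255 = 255 - 1404/255 ≈ 255 - 5.506 = 249.494 → 249
= RGB(252, 66, 249)


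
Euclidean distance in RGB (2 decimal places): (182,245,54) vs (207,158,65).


d = √[(R₁-R₂)² + (G₁-G₂)² + (B₁-B₂)²]
d = √[(182-207)² + (245-158)² + (54-65)²]
d = √[625 + 7569 + 121]
d = √8315
d ≈ 91.19


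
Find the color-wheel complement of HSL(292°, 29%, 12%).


Complement = opposite side of color wheel = hue + 180°
H' = (292 + 180) mod 360 = 112°
S and L unchanged.
= HSL(112°, 29%, 12%)


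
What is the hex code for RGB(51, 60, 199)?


R = 51 → 33 (hex)
G = 60 → 3C (hex)
B = 199 → C7 (hex)
Hex = #333CC7


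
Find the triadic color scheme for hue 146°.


Triadic: equally spaced at 120° intervals
H1 = 146°
H2 = (146 + 120) mod 360 = 266°
H3 = (146 + 240) mod 360 = 26°
Triadic = 146°, 266°, 26°
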